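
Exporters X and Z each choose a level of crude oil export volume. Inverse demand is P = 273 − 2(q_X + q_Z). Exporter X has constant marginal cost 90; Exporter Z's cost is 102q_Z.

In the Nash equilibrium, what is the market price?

155

Exporter X's profit: π = q_X(273 − 2(q_X + q_Z)) − 90q_X.
∂π/∂q_X = 183 − 4q_X − 2q_Z = 0, so q_X = 45.75 − 0.5q_Z.
By the same steps for Z: q_Z = 42.75 − 0.5q_X.
Substituting the second reaction function into the first: q_X = 45.75 − 0.5(42.75 − 0.5q_X), which gives 0.75q_X = 24.375 ⇒ q_X = 32.5.
Then q_Z = 42.75 − 0.5·32.5 = 26.5.
Equilibrium price: P = 273 − 2·59 = 155.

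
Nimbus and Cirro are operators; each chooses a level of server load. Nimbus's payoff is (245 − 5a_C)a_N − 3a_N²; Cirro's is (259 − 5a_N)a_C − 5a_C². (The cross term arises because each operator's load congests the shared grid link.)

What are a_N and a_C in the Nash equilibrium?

33, 9.4

Expanding Nimbus's payoff: 245a_N − 5a_Ca_N − 3a_N².
∂π/∂a_N = 245 − 5a_C − 6a_N = 0, so a_N = 245/6 − (5/6)a_C.
Likewise for Cirro: a_C = 25.9 − 0.5a_N.
Solving the two reaction functions simultaneously: (1 − (−5/6)(−0.5))a_N = 245/6 − (5/6)·25.9, so (7/12)a_N = 19.25 and a_N = 33.
Then a_C = 25.9 − 0.5·33 = 9.4.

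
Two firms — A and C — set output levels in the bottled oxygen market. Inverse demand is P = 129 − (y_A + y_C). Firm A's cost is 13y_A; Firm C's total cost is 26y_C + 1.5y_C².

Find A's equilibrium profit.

Firm A's profit: π = y_A(129 − (y_A + y_C)) − 13y_A.
∂π/∂y_A = 116 − 2y_A − y_C = 0, so y_A = 58 − 0.5y_C.
For C: ∂π/∂y_C = 103 − 5y_C − y_A = 0 ⇒ y_C = 20.6 − 0.2y_A.
Plugging y_C into A's best response: y_A = 58 − 0.5(20.6 − 0.2y_A) ⇒ 0.9y_A = 47.7, so y_A = 53.
Then y_C = 20.6 − 0.2·53 = 10.
Price P = 129 − 63 = 66.
A's profit: (66 − 13)·53 = 2809.

2809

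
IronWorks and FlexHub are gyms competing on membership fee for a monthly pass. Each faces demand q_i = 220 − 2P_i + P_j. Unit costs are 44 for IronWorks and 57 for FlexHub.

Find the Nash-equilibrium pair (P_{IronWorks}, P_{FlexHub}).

104.4, 109.6

IronWorks's profit: π = (P_{IronWorks} − 44)(220 − 2P_{IronWorks} + P_{FlexHub}).
∂π/∂P_{IronWorks} = 308 − 4P_{IronWorks} + P_{FlexHub} = 0 ⇒ P_{IronWorks} = 77 + 0.25P_{FlexHub}.
Similarly P_{FlexHub} = 83.5 + 0.25P_{IronWorks}.
Solving the two reaction functions simultaneously: (1 − (0.25)(0.25))P_{IronWorks} = 77 + 0.25·83.5, so 0.9375P_{IronWorks} = 97.875 and P_{IronWorks} = 104.4.
Then P_{FlexHub} = 83.5 + 0.25·104.4 = 109.6.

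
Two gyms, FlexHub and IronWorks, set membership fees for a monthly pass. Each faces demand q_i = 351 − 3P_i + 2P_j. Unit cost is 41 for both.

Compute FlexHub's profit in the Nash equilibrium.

18018.75

FlexHub's profit: π = (P_{FlexHub} − 41)(351 − 3P_{FlexHub} + 2P_{IronWorks}).
∂π/∂P_{FlexHub} = 474 − 6P_{FlexHub} + 2P_{IronWorks} = 0 ⇒ P_{FlexHub} = 79 + (1/3)P_{IronWorks}.
By symmetry P_{IronWorks} = P_{FlexHub}; substituting into the reaction function, (2/3)P_{FlexHub} = 79 and P_{FlexHub} = 118.5.
q_{FlexHub} = 351 − 3·118.5 + 2·118.5 = 232.5.
Profit = (118.5 − 41)·232.5 = 18018.75.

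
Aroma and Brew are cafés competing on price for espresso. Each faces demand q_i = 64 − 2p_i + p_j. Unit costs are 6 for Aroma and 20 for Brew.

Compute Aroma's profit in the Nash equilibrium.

Aroma's profit: π = (p_{Aroma} − 6)(64 − 2p_{Aroma} + p_{Brew}).
∂π/∂p_{Aroma} = 76 − 4p_{Aroma} + p_{Brew} = 0 ⇒ p_{Aroma} = 19 + 0.25p_{Brew}.
Similarly p_{Brew} = 26 + 0.25p_{Aroma}.
Plugging p_{Brew} into Aroma's best response: p_{Aroma} = 19 + 0.25(26 + 0.25p_{Aroma}) ⇒ 0.9375p_{Aroma} = 25.5, so p_{Aroma} = 27.2.
Then p_{Brew} = 26 + 0.25·27.2 = 32.8.
q_{Aroma} = 64 − 2·27.2 + 32.8 = 42.4.
Profit = (27.2 − 6)·42.4 = 898.88.

898.88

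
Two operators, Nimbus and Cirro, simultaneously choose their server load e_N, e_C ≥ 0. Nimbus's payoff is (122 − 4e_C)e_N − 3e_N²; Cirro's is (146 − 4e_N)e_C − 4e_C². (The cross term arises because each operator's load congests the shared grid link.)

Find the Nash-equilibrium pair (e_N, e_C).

Expanding Nimbus's payoff: 122e_N − 4e_Ce_N − 3e_N².
∂π/∂e_N = 122 − 4e_C − 6e_N = 0, so e_N = 61/3 − (2/3)e_C.
Likewise for Cirro: e_C = 18.25 − 0.5e_N.
Plugging e_C into Nimbus's best response: e_N = 61/3 − (2/3)(18.25 − 0.5e_N) ⇒ (2/3)e_N = 49/6, so e_N = 12.25.
Then e_C = 18.25 − 0.5·12.25 = 12.125.

12.25, 12.125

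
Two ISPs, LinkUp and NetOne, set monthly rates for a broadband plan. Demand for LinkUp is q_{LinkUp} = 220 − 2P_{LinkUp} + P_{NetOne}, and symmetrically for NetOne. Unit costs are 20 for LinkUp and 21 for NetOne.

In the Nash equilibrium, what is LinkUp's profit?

8924.48

LinkUp's profit: π = (P_{LinkUp} − 20)(220 − 2P_{LinkUp} + P_{NetOne}).
∂π/∂P_{LinkUp} = 260 − 4P_{LinkUp} + P_{NetOne} = 0 ⇒ P_{LinkUp} = 65 + 0.25P_{NetOne}.
Similarly P_{NetOne} = 65.5 + 0.25P_{LinkUp}.
Substituting the second reaction function into the first: P_{LinkUp} = 65 + 0.25(65.5 + 0.25P_{LinkUp}), which gives 0.9375P_{LinkUp} = 81.375 ⇒ P_{LinkUp} = 86.8.
Then P_{NetOne} = 65.5 + 0.25·86.8 = 87.2.
q_{LinkUp} = 220 − 2·86.8 + 87.2 = 133.6.
Profit = (86.8 − 20)·133.6 = 8924.48.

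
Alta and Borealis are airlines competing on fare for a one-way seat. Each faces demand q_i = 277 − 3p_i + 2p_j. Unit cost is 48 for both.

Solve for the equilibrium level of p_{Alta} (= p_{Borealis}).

105.25

Alta's profit: π = (p_{Alta} − 48)(277 − 3p_{Alta} + 2p_{Borealis}).
∂π/∂p_{Alta} = 421 − 6p_{Alta} + 2p_{Borealis} = 0 ⇒ p_{Alta} = 421/6 + (1/3)p_{Borealis}.
By symmetry p_{Borealis} = p_{Alta}; substituting into the reaction function, (2/3)p_{Alta} = 421/6 and p_{Alta} = 105.25.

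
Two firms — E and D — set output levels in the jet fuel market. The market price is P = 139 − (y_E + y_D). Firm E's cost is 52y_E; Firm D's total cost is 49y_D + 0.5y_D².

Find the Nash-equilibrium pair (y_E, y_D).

34.2, 18.6

Firm E's profit: π = y_E(139 − (y_E + y_D)) − 52y_E.
∂π/∂y_E = 87 − 2y_E − y_D = 0, so y_E = 43.5 − 0.5y_D.
For D: ∂π/∂y_D = 90 − 3y_D − y_E = 0 ⇒ y_D = 30 − (1/3)y_E.
Substituting the second reaction function into the first: y_E = 43.5 − 0.5(30 − (1/3)y_E), which gives (5/6)y_E = 28.5 ⇒ y_E = 34.2.
Then y_D = 30 − (1/3)·34.2 = 18.6.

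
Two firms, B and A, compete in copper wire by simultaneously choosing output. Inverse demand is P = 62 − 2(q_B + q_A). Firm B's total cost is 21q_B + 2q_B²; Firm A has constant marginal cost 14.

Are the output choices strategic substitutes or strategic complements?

Firm B's profit: π = q_B(62 − 2(q_B + q_A)) − 21q_B − 2q_B².
∂π/∂q_B = 41 − 8q_B − 2q_A = 0, so q_B = 5.125 − 0.25q_A.
The best-response slope dq_B/dq_A = −0.25 < 0: the reaction function is downward-sloping, so the choices are strategic substitutes.

strategic substitutes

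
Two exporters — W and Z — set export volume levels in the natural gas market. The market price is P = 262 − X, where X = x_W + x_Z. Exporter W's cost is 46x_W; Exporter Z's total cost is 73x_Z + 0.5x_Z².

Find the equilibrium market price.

137.8

Exporter W's profit: π = x_W(262 − (x_W + x_Z)) − 46x_W.
∂π/∂x_W = 216 − 2x_W − x_Z = 0, so x_W = 108 − 0.5x_Z.
For Z: ∂π/∂x_Z = 189 − 3x_Z − x_W = 0 ⇒ x_Z = 63 − (1/3)x_W.
Plugging x_Z into W's best response: x_W = 108 − 0.5(63 − (1/3)x_W) ⇒ (5/6)x_W = 76.5, so x_W = 91.8.
Then x_Z = 63 − (1/3)·91.8 = 32.4.
Equilibrium price: P = 262 − 124.2 = 137.8.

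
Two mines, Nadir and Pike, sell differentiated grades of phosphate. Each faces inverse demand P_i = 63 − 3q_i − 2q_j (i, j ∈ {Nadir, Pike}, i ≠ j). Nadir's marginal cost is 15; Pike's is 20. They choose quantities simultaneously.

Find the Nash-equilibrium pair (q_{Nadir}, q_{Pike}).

Mine Nadir's profit: π = q_{Nadir}(63 − 3q_{Nadir} − 2q_{Pike}) − 15q_{Nadir}.
∂π/∂q_{Nadir} = 48 − 6q_{Nadir} − 2q_{Pike} = 0 ⇒ q_{Nadir} = 8 − (1/3)q_{Pike}.
Similarly q_{Pike} = 43/6 − (1/3)q_{Nadir}.
Solving the two reaction functions simultaneously: (1 − (−1/3)(−1/3))q_{Nadir} = 8 − (1/3)·(43/6), so (8/9)q_{Nadir} = 101/18 and q_{Nadir} = 6.3125.
Then q_{Pike} = 43/6 − (1/3)·6.3125 = 5.0625.

6.3125, 5.0625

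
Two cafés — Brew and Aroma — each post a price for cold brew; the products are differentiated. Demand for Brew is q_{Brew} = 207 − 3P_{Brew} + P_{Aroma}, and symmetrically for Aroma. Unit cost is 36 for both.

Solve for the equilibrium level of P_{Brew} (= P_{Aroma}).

Brew's profit: π = (P_{Brew} − 36)(207 − 3P_{Brew} + P_{Aroma}).
∂π/∂P_{Brew} = 315 − 6P_{Brew} + P_{Aroma} = 0 ⇒ P_{Brew} = 52.5 + (1/6)P_{Aroma}.
The game is symmetric, so in equilibrium P_{Aroma} = P_{Brew}: the reaction function gives (5/6)P_{Brew} = 52.5, hence P_{Brew} = 63.

63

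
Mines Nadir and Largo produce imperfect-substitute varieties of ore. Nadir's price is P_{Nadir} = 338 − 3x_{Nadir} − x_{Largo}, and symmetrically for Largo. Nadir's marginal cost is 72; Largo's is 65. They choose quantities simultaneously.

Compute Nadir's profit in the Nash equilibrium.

Mine Nadir's profit: π = x_{Nadir}(338 − 3x_{Nadir} − x_{Largo}) − 72x_{Nadir}.
∂π/∂x_{Nadir} = 266 − 6x_{Nadir} − x_{Largo} = 0 ⇒ x_{Nadir} = 133/3 − (1/6)x_{Largo}.
Similarly x_{Largo} = 45.5 − (1/6)x_{Nadir}.
Plugging x_{Largo} into Nadir's best response: x_{Nadir} = 133/3 − (1/6)(45.5 − (1/6)x_{Nadir}) ⇒ (35/36)x_{Nadir} = 36.75, so x_{Nadir} = 37.8.
Then x_{Largo} = 45.5 − (1/6)·37.8 = 39.2.
P_{Nadir} = 338 − 3·37.8 − 39.2 = 185.4.
Profit = (185.4 − 72)·37.8 = 4286.52.

4286.52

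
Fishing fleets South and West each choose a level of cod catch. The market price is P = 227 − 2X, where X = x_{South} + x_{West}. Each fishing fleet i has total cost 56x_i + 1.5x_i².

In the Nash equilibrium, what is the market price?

151

Fishing fleet South's profit: π = x_{South}(227 − 2(x_{South} + x_{West})) − 56x_{South} − 1.5x_{South}².
∂π/∂x_{South} = 171 − 7x_{South} − 2x_{West} = 0, so x_{South} = 171/7 − (2/7)x_{West}.
The game is symmetric, so in equilibrium x_{West} = x_{South}: the reaction function gives (9/7)x_{South} = 171/7, hence x_{South} = 19.
Equilibrium price: P = 227 − 2·38 = 151.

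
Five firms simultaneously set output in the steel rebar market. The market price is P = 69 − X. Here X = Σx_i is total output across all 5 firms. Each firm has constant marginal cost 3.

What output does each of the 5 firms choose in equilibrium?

A representative firm's profit is π_i = x_i(69 − X) − 3x_i, with X = x_i + Σ_{j≠i} x_j.
First-order condition: 66 − 2x_i − Σ_{j≠i} x_j = 0.
With identical firms, set every x_j = x: then 66 − 2x − 4x = 0, i.e. x = 66/6 = 11.

11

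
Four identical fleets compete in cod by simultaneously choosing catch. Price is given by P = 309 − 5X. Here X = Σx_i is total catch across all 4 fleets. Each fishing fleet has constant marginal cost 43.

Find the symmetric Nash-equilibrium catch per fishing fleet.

10.64

A representative fishing fleet's profit is π_i = x_i(309 − 5X) − 43x_i, with X = x_i + Σ_{j≠i} x_j.
First-order condition: 266 − 10x_i − 5Σ_{j≠i} x_j = 0.
Imposing symmetry (x_j = x for all j) turns Σ_{j≠i} x_j into 3x, so 266 = 25x and x = 10.64.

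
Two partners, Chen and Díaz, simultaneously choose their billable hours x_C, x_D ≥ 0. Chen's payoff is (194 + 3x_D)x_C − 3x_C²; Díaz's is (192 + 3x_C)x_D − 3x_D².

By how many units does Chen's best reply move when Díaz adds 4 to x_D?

2

Expanding Chen's payoff: 194x_C + 3x_Dx_C − 3x_C².
∂π/∂x_C = 194 + 3x_D − 6x_C = 0, so x_C = 97/3 + 0.5x_D.
The reaction-function slope is 0.5, so a 4-unit rise in x_D moves x_C by 0.5 × 4 = 2. Chen's best response rises — the actions are strategic complements.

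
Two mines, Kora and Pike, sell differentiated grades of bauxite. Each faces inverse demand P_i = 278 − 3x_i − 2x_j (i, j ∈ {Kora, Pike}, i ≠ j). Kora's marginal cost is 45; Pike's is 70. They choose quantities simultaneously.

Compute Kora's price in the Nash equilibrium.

Mine Kora's profit: π = x_{Kora}(278 − 3x_{Kora} − 2x_{Pike}) − 45x_{Kora}.
∂π/∂x_{Kora} = 233 − 6x_{Kora} − 2x_{Pike} = 0 ⇒ x_{Kora} = 233/6 − (1/3)x_{Pike}.
Similarly x_{Pike} = 104/3 − (1/3)x_{Kora}.
Plugging x_{Pike} into Kora's best response: x_{Kora} = 233/6 − (1/3)(104/3 − (1/3)x_{Kora}) ⇒ (8/9)x_{Kora} = 491/18, so x_{Kora} = 30.6875.
Then x_{Pike} = 104/3 − (1/3)·30.6875 = 24.4375.
P_{Kora} = 278 − 3·30.6875 − 2·24.4375 = 137.0625.

137.0625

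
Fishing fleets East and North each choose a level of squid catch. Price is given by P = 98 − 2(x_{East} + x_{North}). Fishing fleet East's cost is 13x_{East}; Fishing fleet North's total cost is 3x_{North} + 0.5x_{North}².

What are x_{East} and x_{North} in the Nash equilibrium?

14.6875, 13.125

Fishing fleet East's profit: π = x_{East}(98 − 2(x_{East} + x_{North})) − 13x_{East}.
∂π/∂x_{East} = 85 − 4x_{East} − 2x_{North} = 0, so x_{East} = 21.25 − 0.5x_{North}.
For North: ∂π/∂x_{North} = 95 − 5x_{North} − 2x_{East} = 0 ⇒ x_{North} = 19 − 0.4x_{East}.
Substituting the second reaction function into the first: x_{East} = 21.25 − 0.5(19 − 0.4x_{East}), which gives 0.8x_{East} = 11.75 ⇒ x_{East} = 14.6875.
Then x_{North} = 19 − 0.4·14.6875 = 13.125.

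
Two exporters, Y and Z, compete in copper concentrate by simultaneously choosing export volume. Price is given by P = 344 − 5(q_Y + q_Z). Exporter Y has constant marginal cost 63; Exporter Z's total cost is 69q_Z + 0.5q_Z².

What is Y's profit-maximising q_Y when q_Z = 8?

24.1

Exporter Y's profit: π = q_Y(344 − 5(q_Y + q_Z)) − 63q_Y.
∂π/∂q_Y = 281 − 10q_Y − 5q_Z = 0, so q_Y = 28.1 − 0.5q_Z.
At q_Z = 8: q_Y = 28.1 − 0.5·8 = 24.1.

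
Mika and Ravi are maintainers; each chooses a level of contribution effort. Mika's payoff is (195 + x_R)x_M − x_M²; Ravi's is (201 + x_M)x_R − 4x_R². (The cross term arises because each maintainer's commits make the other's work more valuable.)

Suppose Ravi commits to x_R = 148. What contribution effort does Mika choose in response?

171.5

Expanding Mika's payoff: 195x_M + x_Rx_M − x_M².
∂π/∂x_M = 195 + x_R − 2x_M = 0, so x_M = 97.5 + 0.5x_R.
At x_R = 148: x_M = 97.5 + 0.5·148 = 171.5.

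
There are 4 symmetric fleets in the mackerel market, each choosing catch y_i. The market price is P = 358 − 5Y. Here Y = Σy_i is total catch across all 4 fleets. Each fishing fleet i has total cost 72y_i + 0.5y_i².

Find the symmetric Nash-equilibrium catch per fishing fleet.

11

A representative fishing fleet's profit is π_i = y_i(358 − 5Y) − 72y_i − 0.5y_i², with Y = y_i + Σ_{j≠i} y_j.
First-order condition: 286 − 11y_i − 5Σ_{j≠i} y_j = 0.
Imposing symmetry (y_j = y for all j) turns Σ_{j≠i} y_j into 3y, so 286 = 26y and y = 11.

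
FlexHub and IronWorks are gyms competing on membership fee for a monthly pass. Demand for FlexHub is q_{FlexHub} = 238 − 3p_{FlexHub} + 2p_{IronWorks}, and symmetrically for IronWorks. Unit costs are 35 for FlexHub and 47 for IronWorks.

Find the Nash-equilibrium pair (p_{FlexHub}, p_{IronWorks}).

88, 92.5

FlexHub's profit: π = (p_{FlexHub} − 35)(238 − 3p_{FlexHub} + 2p_{IronWorks}).
∂π/∂p_{FlexHub} = 343 − 6p_{FlexHub} + 2p_{IronWorks} = 0 ⇒ p_{FlexHub} = 343/6 + (1/3)p_{IronWorks}.
Similarly p_{IronWorks} = 379/6 + (1/3)p_{FlexHub}.
Plugging p_{IronWorks} into FlexHub's best response: p_{FlexHub} = 343/6 + (1/3)(379/6 + (1/3)p_{FlexHub}) ⇒ (8/9)p_{FlexHub} = 704/9, so p_{FlexHub} = 88.
Then p_{IronWorks} = 379/6 + (1/3)·88 = 92.5.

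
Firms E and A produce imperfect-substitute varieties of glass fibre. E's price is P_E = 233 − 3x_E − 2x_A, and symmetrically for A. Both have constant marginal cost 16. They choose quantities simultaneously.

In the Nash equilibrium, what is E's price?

Firm E's profit: π = x_E(233 − 3x_E − 2x_A) − 16x_E.
∂π/∂x_E = 217 − 6x_E − 2x_A = 0 ⇒ x_E = 217/6 − (1/3)x_A.
Setting x_E = x_A in the reaction function: x_E = 217/6 − (1/3)x_E, so x_E = (217/6) / (4/3) = 27.125.
P_E = 233 − 3·27.125 − 2·27.125 = 97.375.

97.375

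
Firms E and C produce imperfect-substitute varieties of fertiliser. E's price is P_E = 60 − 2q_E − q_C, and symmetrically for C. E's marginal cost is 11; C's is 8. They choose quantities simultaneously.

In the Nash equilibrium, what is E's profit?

184.32

Firm E's profit: π = q_E(60 − 2q_E − q_C) − 11q_E.
∂π/∂q_E = 49 − 4q_E − q_C = 0 ⇒ q_E = 12.25 − 0.25q_C.
Similarly q_C = 13 − 0.25q_E.
Substituting the second reaction function into the first: q_E = 12.25 − 0.25(13 − 0.25q_E), which gives 0.9375q_E = 9 ⇒ q_E = 9.6.
Then q_C = 13 − 0.25·9.6 = 10.6.
P_E = 60 − 2·9.6 − 10.6 = 30.2.
Profit = (30.2 − 11)·9.6 = 184.32.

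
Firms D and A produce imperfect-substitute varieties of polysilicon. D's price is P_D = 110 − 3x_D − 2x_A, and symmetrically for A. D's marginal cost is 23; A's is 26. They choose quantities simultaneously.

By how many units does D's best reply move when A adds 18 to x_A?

Firm D's profit: π = x_D(110 − 3x_D − 2x_A) − 23x_D.
∂π/∂x_D = 87 − 6x_D − 2x_A = 0 ⇒ x_D = 14.5 − (1/3)x_A.
The reaction-function slope is −1/3, so an 18-unit rise in x_A moves x_D by −1/3 × 18 = −6. D's best response falls — the actions are strategic substitutes.

-6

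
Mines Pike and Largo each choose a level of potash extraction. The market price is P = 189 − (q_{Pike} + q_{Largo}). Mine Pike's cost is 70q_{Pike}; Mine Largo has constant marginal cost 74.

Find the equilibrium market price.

111

Mine Pike's profit: π = q_{Pike}(189 − (q_{Pike} + q_{Largo})) − 70q_{Pike}.
∂π/∂q_{Pike} = 119 − 2q_{Pike} − q_{Largo} = 0, so q_{Pike} = 59.5 − 0.5q_{Largo}.
By the same steps for Largo: q_{Largo} = 57.5 − 0.5q_{Pike}.
Substituting the second reaction function into the first: q_{Pike} = 59.5 − 0.5(57.5 − 0.5q_{Pike}), which gives 0.75q_{Pike} = 30.75 ⇒ q_{Pike} = 41.
Then q_{Largo} = 57.5 − 0.5·41 = 37.
Equilibrium price: P = 189 − 78 = 111.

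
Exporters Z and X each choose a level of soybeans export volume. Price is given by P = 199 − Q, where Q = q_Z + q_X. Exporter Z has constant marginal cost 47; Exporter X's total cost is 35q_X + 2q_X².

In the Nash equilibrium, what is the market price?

Exporter Z's profit: π = q_Z(199 − (q_Z + q_X)) − 47q_Z.
∂π/∂q_Z = 152 − 2q_Z − q_X = 0, so q_Z = 76 − 0.5q_X.
For X: ∂π/∂q_X = 164 − 6q_X − q_Z = 0 ⇒ q_X = 82/3 − (1/6)q_Z.
Substituting the second reaction function into the first: q_Z = 76 − 0.5(82/3 − (1/6)q_Z), which gives (11/12)q_Z = 187/3 ⇒ q_Z = 68.
Then q_X = 82/3 − (1/6)·68 = 16.
Equilibrium price: P = 199 − 84 = 115.

115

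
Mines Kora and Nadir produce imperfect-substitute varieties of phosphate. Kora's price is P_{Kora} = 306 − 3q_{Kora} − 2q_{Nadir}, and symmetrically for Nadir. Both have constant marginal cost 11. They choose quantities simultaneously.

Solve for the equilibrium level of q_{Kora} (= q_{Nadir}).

36.875

Mine Kora's profit: π = q_{Kora}(306 − 3q_{Kora} − 2q_{Nadir}) − 11q_{Kora}.
∂π/∂q_{Kora} = 295 − 6q_{Kora} − 2q_{Nadir} = 0 ⇒ q_{Kora} = 295/6 − (1/3)q_{Nadir}.
By symmetry q_{Nadir} = q_{Kora}; substituting into the reaction function, (4/3)q_{Kora} = 295/6 and q_{Kora} = 36.875.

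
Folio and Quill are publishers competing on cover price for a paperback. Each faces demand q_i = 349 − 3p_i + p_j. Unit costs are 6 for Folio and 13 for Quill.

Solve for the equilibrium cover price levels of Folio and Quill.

Folio's profit: π = (p_{Folio} − 6)(349 − 3p_{Folio} + p_{Quill}).
∂π/∂p_{Folio} = 367 − 6p_{Folio} + p_{Quill} = 0 ⇒ p_{Folio} = 367/6 + (1/6)p_{Quill}.
Similarly p_{Quill} = 194/3 + (1/6)p_{Folio}.
Solving the two reaction functions simultaneously: (1 − (1/6)(1/6))p_{Folio} = 367/6 + (1/6)·(194/3), so (35/36)p_{Folio} = 1295/18 and p_{Folio} = 74.
Then p_{Quill} = 194/3 + (1/6)·74 = 77.

74, 77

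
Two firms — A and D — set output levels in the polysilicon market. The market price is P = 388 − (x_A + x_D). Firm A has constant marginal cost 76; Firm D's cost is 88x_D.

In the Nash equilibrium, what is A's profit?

Firm A's profit: π = x_A(388 − (x_A + x_D)) − 76x_A.
∂π/∂x_A = 312 − 2x_A − x_D = 0, so x_A = 156 − 0.5x_D.
By the same steps for D: x_D = 150 − 0.5x_A.
Substituting the second reaction function into the first: x_A = 156 − 0.5(150 − 0.5x_A), which gives 0.75x_A = 81 ⇒ x_A = 108.
Then x_D = 150 − 0.5·108 = 96.
Price P = 388 − 204 = 184.
A's profit: (184 − 76)·108 = 11664.

11664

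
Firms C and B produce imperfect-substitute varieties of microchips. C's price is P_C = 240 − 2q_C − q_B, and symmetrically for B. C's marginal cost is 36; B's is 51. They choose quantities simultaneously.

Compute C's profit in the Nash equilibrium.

Firm C's profit: π = q_C(240 − 2q_C − q_B) − 36q_C.
∂π/∂q_C = 204 − 4q_C − q_B = 0 ⇒ q_C = 51 − 0.25q_B.
Similarly q_B = 47.25 − 0.25q_C.
Plugging q_B into C's best response: q_C = 51 − 0.25(47.25 − 0.25q_C) ⇒ 0.9375q_C = 39.1875, so q_C = 41.8.
Then q_B = 47.25 − 0.25·41.8 = 36.8.
P_C = 240 − 2·41.8 − 36.8 = 119.6.
Profit = (119.6 − 36)·41.8 = 3494.48.

3494.48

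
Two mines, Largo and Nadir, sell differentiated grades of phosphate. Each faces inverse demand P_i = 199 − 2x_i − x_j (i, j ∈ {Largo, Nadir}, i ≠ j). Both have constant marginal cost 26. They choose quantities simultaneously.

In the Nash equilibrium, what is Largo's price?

Mine Largo's profit: π = x_{Largo}(199 − 2x_{Largo} − x_{Nadir}) − 26x_{Largo}.
∂π/∂x_{Largo} = 173 − 4x_{Largo} − x_{Nadir} = 0 ⇒ x_{Largo} = 43.25 − 0.25x_{Nadir}.
The game is symmetric, so in equilibrium x_{Nadir} = x_{Largo}: the reaction function gives 1.25x_{Largo} = 43.25, hence x_{Largo} = 34.6.
P_{Largo} = 199 − 2·34.6 − 34.6 = 95.2.

95.2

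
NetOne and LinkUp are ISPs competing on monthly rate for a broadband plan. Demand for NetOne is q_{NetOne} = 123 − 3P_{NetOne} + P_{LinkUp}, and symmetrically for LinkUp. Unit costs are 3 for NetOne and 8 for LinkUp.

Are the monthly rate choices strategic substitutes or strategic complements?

strategic complements

NetOne's profit: π = (P_{NetOne} − 3)(123 − 3P_{NetOne} + P_{LinkUp}).
∂π/∂P_{NetOne} = 132 − 6P_{NetOne} + P_{LinkUp} = 0 ⇒ P_{NetOne} = 22 + (1/6)P_{LinkUp}.
The best-response slope dP_{NetOne}/dP_{LinkUp} = 1/6 > 0: the reaction function is upward-sloping, so the choices are strategic complements.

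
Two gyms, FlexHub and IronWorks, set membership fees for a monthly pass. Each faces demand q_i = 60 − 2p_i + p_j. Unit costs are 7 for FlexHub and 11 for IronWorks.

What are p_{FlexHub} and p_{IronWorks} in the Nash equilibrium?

FlexHub's profit: π = (p_{FlexHub} − 7)(60 − 2p_{FlexHub} + p_{IronWorks}).
∂π/∂p_{FlexHub} = 74 − 4p_{FlexHub} + p_{IronWorks} = 0 ⇒ p_{FlexHub} = 18.5 + 0.25p_{IronWorks}.
Similarly p_{IronWorks} = 20.5 + 0.25p_{FlexHub}.
Solving the two reaction functions simultaneously: (1 − (0.25)(0.25))p_{FlexHub} = 18.5 + 0.25·20.5, so 0.9375p_{FlexHub} = 23.625 and p_{FlexHub} = 25.2.
Then p_{IronWorks} = 20.5 + 0.25·25.2 = 26.8.

25.2, 26.8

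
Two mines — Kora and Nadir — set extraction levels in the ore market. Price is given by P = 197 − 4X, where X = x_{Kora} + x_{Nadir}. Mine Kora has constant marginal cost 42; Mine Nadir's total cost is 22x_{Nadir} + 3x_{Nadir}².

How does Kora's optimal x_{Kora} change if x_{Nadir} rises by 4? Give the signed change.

Mine Kora's profit: π = x_{Kora}(197 − 4(x_{Kora} + x_{Nadir})) − 42x_{Kora}.
∂π/∂x_{Kora} = 155 − 8x_{Kora} − 4x_{Nadir} = 0, so x_{Kora} = 19.375 − 0.5x_{Nadir}.
The reaction-function slope is −0.5, so a 4-unit rise in x_{Nadir} moves x_{Kora} by −0.5 × 4 = −2. Kora's best response falls — the actions are strategic substitutes.

-2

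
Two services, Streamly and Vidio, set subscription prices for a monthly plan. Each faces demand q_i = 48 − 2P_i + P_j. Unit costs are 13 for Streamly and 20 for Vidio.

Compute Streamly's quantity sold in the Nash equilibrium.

25.2

Streamly's profit: π = (P_{Streamly} − 13)(48 − 2P_{Streamly} + P_{Vidio}).
∂π/∂P_{Streamly} = 74 − 4P_{Streamly} + P_{Vidio} = 0 ⇒ P_{Streamly} = 18.5 + 0.25P_{Vidio}.
Similarly P_{Vidio} = 22 + 0.25P_{Streamly}.
Plugging P_{Vidio} into Streamly's best response: P_{Streamly} = 18.5 + 0.25(22 + 0.25P_{Streamly}) ⇒ 0.9375P_{Streamly} = 24, so P_{Streamly} = 25.6.
Then P_{Vidio} = 22 + 0.25·25.6 = 28.4.
q_{Streamly} = 48 − 2·25.6 + 28.4 = 25.2.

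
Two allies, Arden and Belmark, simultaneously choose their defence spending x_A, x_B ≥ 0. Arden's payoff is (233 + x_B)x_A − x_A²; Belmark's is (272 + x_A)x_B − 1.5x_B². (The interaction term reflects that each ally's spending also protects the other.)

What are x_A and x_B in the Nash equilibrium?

Expanding Arden's payoff: 233x_A + x_Bx_A − x_A².
∂π/∂x_A = 233 + x_B − 2x_A = 0, so x_A = 116.5 + 0.5x_B.
Likewise for Belmark: x_B = 272/3 + (1/3)x_A.
Solving the two reaction functions simultaneously: (1 − (0.5)(1/3))x_A = 116.5 + 0.5·(272/3), so (5/6)x_A = 971/6 and x_A = 194.2.
Then x_B = 272/3 + (1/3)·194.2 = 155.4.

194.2, 155.4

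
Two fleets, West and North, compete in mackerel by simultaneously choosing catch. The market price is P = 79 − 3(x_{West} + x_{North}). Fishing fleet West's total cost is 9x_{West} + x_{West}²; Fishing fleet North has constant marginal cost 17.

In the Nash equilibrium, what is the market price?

Fishing fleet West's profit: π = x_{West}(79 − 3(x_{West} + x_{North})) − 9x_{West} − x_{West}².
∂π/∂x_{West} = 70 − 8x_{West} − 3x_{North} = 0, so x_{West} = 8.75 − 0.375x_{North}.
For North: ∂π/∂x_{North} = 62 − 6x_{North} − 3x_{West} = 0 ⇒ x_{North} = 31/3 − 0.5x_{West}.
Solving the two reaction functions simultaneously: (1 − (−0.375)(−0.5))x_{West} = 8.75 − 0.375·(31/3), so 0.8125x_{West} = 4.875 and x_{West} = 6.
Then x_{North} = 31/3 − 0.5·6 = 22/3.
Equilibrium price: P = 79 − 3·(40/3) = 39.

39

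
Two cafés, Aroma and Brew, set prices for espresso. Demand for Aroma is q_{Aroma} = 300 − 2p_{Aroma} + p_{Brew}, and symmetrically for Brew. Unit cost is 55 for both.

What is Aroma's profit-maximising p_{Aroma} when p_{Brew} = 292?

175.5

Aroma's profit: π = (p_{Aroma} − 55)(300 − 2p_{Aroma} + p_{Brew}).
∂π/∂p_{Aroma} = 410 − 4p_{Aroma} + p_{Brew} = 0 ⇒ p_{Aroma} = 102.5 + 0.25p_{Brew}.
At p_{Brew} = 292: p_{Aroma} = 102.5 + 0.25·292 = 175.5.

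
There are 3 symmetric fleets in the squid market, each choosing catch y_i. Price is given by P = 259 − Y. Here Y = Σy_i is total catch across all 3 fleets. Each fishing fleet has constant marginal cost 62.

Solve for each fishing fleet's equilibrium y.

49.25

A representative fishing fleet's profit is π_i = y_i(259 − Y) − 62y_i, with Y = y_i + Σ_{j≠i} y_j.
First-order condition: 197 − 2y_i − Σ_{j≠i} y_j = 0.
Imposing symmetry (y_j = y for all j) turns Σ_{j≠i} y_j into 2y, so 197 = 4y and y = 49.25.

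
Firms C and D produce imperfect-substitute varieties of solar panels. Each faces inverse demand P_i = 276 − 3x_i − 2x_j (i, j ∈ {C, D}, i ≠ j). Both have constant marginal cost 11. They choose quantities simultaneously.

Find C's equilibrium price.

Firm C's profit: π = x_C(276 − 3x_C − 2x_D) − 11x_C.
∂π/∂x_C = 265 − 6x_C − 2x_D = 0 ⇒ x_C = 265/6 − (1/3)x_D.
By symmetry x_D = x_C; substituting into the reaction function, (4/3)x_C = 265/6 and x_C = 33.125.
P_C = 276 − 3·33.125 − 2·33.125 = 110.375.

110.375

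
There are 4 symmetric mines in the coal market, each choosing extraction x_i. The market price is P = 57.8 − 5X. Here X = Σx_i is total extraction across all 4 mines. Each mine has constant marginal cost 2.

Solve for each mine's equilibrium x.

A representative mine's profit is π_i = x_i(57.8 − 5X) − 2x_i, with X = x_i + Σ_{j≠i} x_j.
First-order condition: 55.8 − 10x_i − 5Σ_{j≠i} x_j = 0.
With identical mines, set every x_j = x: then 55.8 − 10x − 15x = 0, i.e. x = 55.8/25 = 2.232.

2.232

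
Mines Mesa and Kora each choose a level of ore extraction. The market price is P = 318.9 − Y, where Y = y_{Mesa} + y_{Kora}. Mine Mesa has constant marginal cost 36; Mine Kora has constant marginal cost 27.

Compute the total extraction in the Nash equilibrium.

191.6

Mine Mesa's profit: π = y_{Mesa}(318.9 − (y_{Mesa} + y_{Kora})) − 36y_{Mesa}.
∂π/∂y_{Mesa} = 282.9 − 2y_{Mesa} − y_{Kora} = 0, so y_{Mesa} = 141.45 − 0.5y_{Kora}.
By the same steps for Kora: y_{Kora} = 145.95 − 0.5y_{Mesa}.
Plugging y_{Kora} into Mesa's best response: y_{Mesa} = 141.45 − 0.5(145.95 − 0.5y_{Mesa}) ⇒ 0.75y_{Mesa} = 68.475, so y_{Mesa} = 91.3.
Then y_{Kora} = 145.95 − 0.5·91.3 = 100.3.
Total extraction: 91.3 + 100.3 = 191.6.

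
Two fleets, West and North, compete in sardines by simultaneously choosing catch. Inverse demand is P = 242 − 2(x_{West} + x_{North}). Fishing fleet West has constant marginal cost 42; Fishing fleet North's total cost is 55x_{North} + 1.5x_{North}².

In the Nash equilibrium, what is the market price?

127.5

Fishing fleet West's profit: π = x_{West}(242 − 2(x_{West} + x_{North})) − 42x_{West}.
∂π/∂x_{West} = 200 − 4x_{West} − 2x_{North} = 0, so x_{West} = 50 − 0.5x_{North}.
For North: ∂π/∂x_{North} = 187 − 7x_{North} − 2x_{West} = 0 ⇒ x_{North} = 187/7 − (2/7)x_{West}.
Substituting the second reaction function into the first: x_{West} = 50 − 0.5(187/7 − (2/7)x_{West}), which gives (6/7)x_{West} = 513/14 ⇒ x_{West} = 42.75.
Then x_{North} = 187/7 − (2/7)·42.75 = 14.5.
Equilibrium price: P = 242 − 2·57.25 = 127.5.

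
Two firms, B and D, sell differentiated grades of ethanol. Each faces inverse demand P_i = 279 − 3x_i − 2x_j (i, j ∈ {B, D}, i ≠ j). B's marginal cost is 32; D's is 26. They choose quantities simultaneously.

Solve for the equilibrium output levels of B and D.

Firm B's profit: π = x_B(279 − 3x_B − 2x_D) − 32x_B.
∂π/∂x_B = 247 − 6x_B − 2x_D = 0 ⇒ x_B = 247/6 − (1/3)x_D.
Similarly x_D = 253/6 − (1/3)x_B.
Solving the two reaction functions simultaneously: (1 − (−1/3)(−1/3))x_B = 247/6 − (1/3)·(253/6), so (8/9)x_B = 244/9 and x_B = 30.5.
Then x_D = 253/6 − (1/3)·30.5 = 32.

30.5, 32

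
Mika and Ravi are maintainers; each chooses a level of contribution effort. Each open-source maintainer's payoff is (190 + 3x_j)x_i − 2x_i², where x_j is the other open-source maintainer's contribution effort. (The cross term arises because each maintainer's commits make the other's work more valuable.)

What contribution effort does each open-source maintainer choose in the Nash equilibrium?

190

Mika's payoff is (190 + 3x_R)x_M − 2x_M².
∂π/∂x_M = 190 + 3x_R − 4x_M = 0, so x_M = 47.5 + 0.75x_R.
The game is symmetric, so in equilibrium x_R = x_M: the reaction function gives 0.25x_M = 47.5, hence x_M = 190.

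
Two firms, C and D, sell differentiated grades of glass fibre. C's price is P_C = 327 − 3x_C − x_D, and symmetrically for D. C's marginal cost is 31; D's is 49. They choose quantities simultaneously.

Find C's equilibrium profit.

5495.52

Firm C's profit: π = x_C(327 − 3x_C − x_D) − 31x_C.
∂π/∂x_C = 296 − 6x_C − x_D = 0 ⇒ x_C = 148/3 − (1/6)x_D.
Similarly x_D = 139/3 − (1/6)x_C.
Substituting the second reaction function into the first: x_C = 148/3 − (1/6)(139/3 − (1/6)x_C), which gives (35/36)x_C = 749/18 ⇒ x_C = 42.8.
Then x_D = 139/3 − (1/6)·42.8 = 39.2.
P_C = 327 − 3·42.8 − 39.2 = 159.4.
Profit = (159.4 − 31)·42.8 = 5495.52.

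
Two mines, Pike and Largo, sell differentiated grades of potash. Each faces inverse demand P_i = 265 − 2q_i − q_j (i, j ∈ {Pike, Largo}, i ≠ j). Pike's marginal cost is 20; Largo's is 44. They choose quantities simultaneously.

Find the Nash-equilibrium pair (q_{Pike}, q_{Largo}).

50.6, 42.6

Mine Pike's profit: π = q_{Pike}(265 − 2q_{Pike} − q_{Largo}) − 20q_{Pike}.
∂π/∂q_{Pike} = 245 − 4q_{Pike} − q_{Largo} = 0 ⇒ q_{Pike} = 61.25 − 0.25q_{Largo}.
Similarly q_{Largo} = 55.25 − 0.25q_{Pike}.
Solving the two reaction functions simultaneously: (1 − (−0.25)(−0.25))q_{Pike} = 61.25 − 0.25·55.25, so 0.9375q_{Pike} = 47.4375 and q_{Pike} = 50.6.
Then q_{Largo} = 55.25 − 0.25·50.6 = 42.6.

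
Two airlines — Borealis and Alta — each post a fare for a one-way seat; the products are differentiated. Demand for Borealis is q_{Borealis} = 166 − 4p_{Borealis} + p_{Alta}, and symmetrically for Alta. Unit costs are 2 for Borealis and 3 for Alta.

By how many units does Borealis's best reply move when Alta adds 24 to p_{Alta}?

Borealis's profit: π = (p_{Borealis} − 2)(166 − 4p_{Borealis} + p_{Alta}).
∂π/∂p_{Borealis} = 174 − 8p_{Borealis} + p_{Alta} = 0 ⇒ p_{Borealis} = 21.75 + 0.125p_{Alta}.
The reaction-function slope is 0.125, so a 24-unit rise in p_{Alta} moves p_{Borealis} by 0.125 × 24 = 3. Borealis's best response rises — the actions are strategic complements.

3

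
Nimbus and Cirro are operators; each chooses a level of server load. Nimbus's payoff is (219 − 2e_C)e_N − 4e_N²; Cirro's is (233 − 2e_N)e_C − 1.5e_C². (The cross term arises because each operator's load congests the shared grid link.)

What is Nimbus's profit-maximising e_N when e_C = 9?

Expanding Nimbus's payoff: 219e_N − 2e_Ce_N − 4e_N².
∂π/∂e_N = 219 − 2e_C − 8e_N = 0, so e_N = 27.375 − 0.25e_C.
At e_C = 9: e_N = 27.375 − 0.25·9 = 25.125.

25.125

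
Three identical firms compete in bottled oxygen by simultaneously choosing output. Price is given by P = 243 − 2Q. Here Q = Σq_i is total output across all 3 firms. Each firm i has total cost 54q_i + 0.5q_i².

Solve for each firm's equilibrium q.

A representative firm's profit is π_i = q_i(243 − 2Q) − 54q_i − 0.5q_i², with Q = q_i + Σ_{j≠i} q_j.
First-order condition: 189 − 5q_i − 2Σ_{j≠i} q_j = 0.
Imposing symmetry (q_j = q for all j) turns Σ_{j≠i} q_j into 2q, so 189 = 9q and q = 21.

21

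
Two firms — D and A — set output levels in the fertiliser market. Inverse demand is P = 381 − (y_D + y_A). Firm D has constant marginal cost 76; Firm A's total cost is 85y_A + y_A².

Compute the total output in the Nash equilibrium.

Firm D's profit: π = y_D(381 − (y_D + y_A)) − 76y_D.
∂π/∂y_D = 305 − 2y_D − y_A = 0, so y_D = 152.5 − 0.5y_A.
For A: ∂π/∂y_A = 296 − 4y_A − y_D = 0 ⇒ y_A = 74 − 0.25y_D.
Plugging y_A into D's best response: y_D = 152.5 − 0.5(74 − 0.25y_D) ⇒ 0.875y_D = 115.5, so y_D = 132.
Then y_A = 74 − 0.25·132 = 41.
Total output: 132 + 41 = 173.

173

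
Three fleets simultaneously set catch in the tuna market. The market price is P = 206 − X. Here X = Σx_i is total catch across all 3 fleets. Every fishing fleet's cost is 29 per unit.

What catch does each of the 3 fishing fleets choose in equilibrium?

44.25

A representative fishing fleet's profit is π_i = x_i(206 − X) − 29x_i, with X = x_i + Σ_{j≠i} x_j.
First-order condition: 177 − 2x_i − Σ_{j≠i} x_j = 0.
In a symmetric equilibrium every fishing fleet chooses the same x, so Σ_{j≠i} x_j = 2x. The condition becomes 177 − 4x = 0, giving x = 177/4 = 44.25.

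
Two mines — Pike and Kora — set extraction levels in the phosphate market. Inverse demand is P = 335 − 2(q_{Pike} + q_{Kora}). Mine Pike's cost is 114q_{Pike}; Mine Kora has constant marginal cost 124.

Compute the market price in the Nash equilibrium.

191

Mine Pike's profit: π = q_{Pike}(335 − 2(q_{Pike} + q_{Kora})) − 114q_{Pike}.
∂π/∂q_{Pike} = 221 − 4q_{Pike} − 2q_{Kora} = 0, so q_{Pike} = 55.25 − 0.5q_{Kora}.
By the same steps for Kora: q_{Kora} = 52.75 − 0.5q_{Pike}.
Substituting the second reaction function into the first: q_{Pike} = 55.25 − 0.5(52.75 − 0.5q_{Pike}), which gives 0.75q_{Pike} = 28.875 ⇒ q_{Pike} = 38.5.
Then q_{Kora} = 52.75 − 0.5·38.5 = 33.5.
Equilibrium price: P = 335 − 2·72 = 191.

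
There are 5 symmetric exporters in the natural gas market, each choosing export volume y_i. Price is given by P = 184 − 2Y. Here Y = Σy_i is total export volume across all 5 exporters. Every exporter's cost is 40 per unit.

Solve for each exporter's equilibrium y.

A representative exporter's profit is π_i = y_i(184 − 2Y) − 40y_i, with Y = y_i + Σ_{j≠i} y_j.
First-order condition: 144 − 4y_i − 2Σ_{j≠i} y_j = 0.
In a symmetric equilibrium every exporter chooses the same y, so Σ_{j≠i} y_j = 4y. The condition becomes 144 − 12y = 0, giving y = 144/12 = 12.

12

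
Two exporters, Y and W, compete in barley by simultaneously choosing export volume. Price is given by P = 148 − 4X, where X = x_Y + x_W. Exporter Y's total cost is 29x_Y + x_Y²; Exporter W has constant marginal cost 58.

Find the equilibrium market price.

84.5

Exporter Y's profit: π = x_Y(148 − 4(x_Y + x_W)) − 29x_Y − x_Y².
∂π/∂x_Y = 119 − 10x_Y − 4x_W = 0, so x_Y = 11.9 − 0.4x_W.
For W: ∂π/∂x_W = 90 − 8x_W − 4x_Y = 0 ⇒ x_W = 11.25 − 0.5x_Y.
Substituting the second reaction function into the first: x_Y = 11.9 − 0.4(11.25 − 0.5x_Y), which gives 0.8x_Y = 7.4 ⇒ x_Y = 9.25.
Then x_W = 11.25 − 0.5·9.25 = 6.625.
Equilibrium price: P = 148 − 4·15.875 = 84.5.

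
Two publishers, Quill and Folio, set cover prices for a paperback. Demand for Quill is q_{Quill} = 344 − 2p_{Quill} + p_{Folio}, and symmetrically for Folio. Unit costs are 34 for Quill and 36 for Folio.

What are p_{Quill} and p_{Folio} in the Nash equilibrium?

Quill's profit: π = (p_{Quill} − 34)(344 − 2p_{Quill} + p_{Folio}).
∂π/∂p_{Quill} = 412 − 4p_{Quill} + p_{Folio} = 0 ⇒ p_{Quill} = 103 + 0.25p_{Folio}.
Similarly p_{Folio} = 104 + 0.25p_{Quill}.
Substituting the second reaction function into the first: p_{Quill} = 103 + 0.25(104 + 0.25p_{Quill}), which gives 0.9375p_{Quill} = 129 ⇒ p_{Quill} = 137.6.
Then p_{Folio} = 104 + 0.25·137.6 = 138.4.

137.6, 138.4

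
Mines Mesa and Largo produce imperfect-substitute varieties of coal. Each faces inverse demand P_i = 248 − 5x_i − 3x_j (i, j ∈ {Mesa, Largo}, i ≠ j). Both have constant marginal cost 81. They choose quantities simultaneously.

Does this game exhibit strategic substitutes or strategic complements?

strategic substitutes

Mine Mesa's profit: π = x_{Mesa}(248 − 5x_{Mesa} − 3x_{Largo}) − 81x_{Mesa}.
∂π/∂x_{Mesa} = 167 − 10x_{Mesa} − 3x_{Largo} = 0 ⇒ x_{Mesa} = 16.7 − 0.3x_{Largo}.
The best-response slope dx_{Mesa}/dx_{Largo} = −0.3 < 0: the reaction function is downward-sloping, so the choices are strategic substitutes.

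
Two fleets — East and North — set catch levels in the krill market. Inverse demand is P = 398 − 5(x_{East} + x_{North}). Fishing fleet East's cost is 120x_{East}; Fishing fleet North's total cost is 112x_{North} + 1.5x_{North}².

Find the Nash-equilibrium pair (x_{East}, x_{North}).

20.8, 14

Fishing fleet East's profit: π = x_{East}(398 − 5(x_{East} + x_{North})) − 120x_{East}.
∂π/∂x_{East} = 278 − 10x_{East} − 5x_{North} = 0, so x_{East} = 27.8 − 0.5x_{North}.
For North: ∂π/∂x_{North} = 286 − 13x_{North} − 5x_{East} = 0 ⇒ x_{North} = 22 − (5/13)x_{East}.
Plugging x_{North} into East's best response: x_{East} = 27.8 − 0.5(22 − (5/13)x_{East}) ⇒ (21/26)x_{East} = 16.8, so x_{East} = 20.8.
Then x_{North} = 22 − (5/13)·20.8 = 14.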